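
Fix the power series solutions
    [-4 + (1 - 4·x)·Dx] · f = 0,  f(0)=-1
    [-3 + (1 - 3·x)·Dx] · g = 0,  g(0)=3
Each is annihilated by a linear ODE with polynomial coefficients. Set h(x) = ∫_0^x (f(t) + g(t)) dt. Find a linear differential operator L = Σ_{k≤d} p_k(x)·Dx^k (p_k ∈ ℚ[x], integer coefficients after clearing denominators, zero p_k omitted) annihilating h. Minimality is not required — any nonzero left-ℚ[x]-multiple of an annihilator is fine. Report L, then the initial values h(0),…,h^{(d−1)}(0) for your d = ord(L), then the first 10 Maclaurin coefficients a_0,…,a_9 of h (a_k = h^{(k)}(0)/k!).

L = -24·Dx + (14 - 48·x)·Dx^2 + (-1 + 7·x - 12·x^2)·Dx^3  (order 3).
h: a_k = 0, 2, 5/2, 11/3, 17/4, -13/5, -295/6, -1909/7, -9823/8, -45853/9, …
ICs: h(0) = 0, h′(0) = 2, h′′(0) = 5.

f: a_k = -1, -4, -16, -64, -256, -1024, -4096, -16384, -65536, -262144, …
g: a_k = 3, 9, 27, 81, 243, 729, 2187, 6561, 19683, 59049, …
L₀ := lclm(L_f,L_g); ord L₀ ≤ 1+1.
h=∫h₀ ⇒ L = L₀·Dx.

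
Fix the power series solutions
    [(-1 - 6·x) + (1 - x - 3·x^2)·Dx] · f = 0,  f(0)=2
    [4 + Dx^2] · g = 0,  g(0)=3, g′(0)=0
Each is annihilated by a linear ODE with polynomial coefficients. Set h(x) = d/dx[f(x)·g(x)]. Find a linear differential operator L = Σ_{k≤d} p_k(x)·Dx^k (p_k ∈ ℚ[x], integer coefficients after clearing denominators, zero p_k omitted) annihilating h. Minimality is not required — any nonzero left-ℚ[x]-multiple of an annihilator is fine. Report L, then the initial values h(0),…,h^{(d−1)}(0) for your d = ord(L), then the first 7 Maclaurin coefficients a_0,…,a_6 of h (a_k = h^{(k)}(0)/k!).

f: a_k = 2, 2, 8, 14, 38, 80, 194, …
g: a_k = 3, 0, -6, 0, 2, 0, -4/15, …
f·g: L₀ = L_f ⊗_s L_g, ord ≤ 1·2.
Derive L from L₀ (diff closure).
L = (10 - 16·x - 40·x^2 + 48·x^3 + 72·x^4) + (5 + 34·x + 36·x^2 + 72·x^3)·Dx + (-1 - x - x^2 + 12·x^3 + 18·x^4)·Dx^2  (order 2).
h: a_k = 6, 24, 90, 280, 800, 11084/5, 89194/15, …
ICs: h(0) = 6, h′(0) = 24.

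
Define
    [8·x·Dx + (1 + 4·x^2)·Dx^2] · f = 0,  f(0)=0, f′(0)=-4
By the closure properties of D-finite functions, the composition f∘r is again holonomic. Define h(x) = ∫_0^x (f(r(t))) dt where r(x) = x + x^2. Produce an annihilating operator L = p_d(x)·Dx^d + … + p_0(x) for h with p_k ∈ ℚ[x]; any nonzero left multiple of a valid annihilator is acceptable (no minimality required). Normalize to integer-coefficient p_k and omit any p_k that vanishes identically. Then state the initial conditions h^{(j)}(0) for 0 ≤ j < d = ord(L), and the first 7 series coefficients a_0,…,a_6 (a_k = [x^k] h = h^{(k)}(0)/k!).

f: a_k = 0, -4, 0, 16/3, 0, -64/5, 0, …
f∘r: x↦r, Dx↦Dx/r' in L_f ⇒ L₀.
h=∫₀ˣh₀: take L = L₀·Dx.
L = (-2 + 8·x + 32·x^2 + 48·x^3 + 24·x^4)·Dx^2 + (1 + 2·x + 4·x^2 + 16·x^3 + 20·x^4 + 8·x^5)·Dx^3  (order 3).
h: a_k = 0, 0, -2, -4/3, 4/3, 16/5, 8/15, …
ICs: h(0) = 0, h′(0) = 0, h′′(0) = -4.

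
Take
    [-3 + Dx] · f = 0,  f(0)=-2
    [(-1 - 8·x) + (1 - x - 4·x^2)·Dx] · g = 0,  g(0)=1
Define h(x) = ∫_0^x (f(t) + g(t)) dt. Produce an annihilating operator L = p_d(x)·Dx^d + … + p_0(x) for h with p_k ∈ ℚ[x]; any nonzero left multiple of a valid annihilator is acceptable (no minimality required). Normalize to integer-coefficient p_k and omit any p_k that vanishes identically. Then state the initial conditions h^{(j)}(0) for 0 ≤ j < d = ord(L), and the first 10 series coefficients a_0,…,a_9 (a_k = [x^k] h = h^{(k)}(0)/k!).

f: a_k = -2, -6, -9, -9, -27/4, -81/20, -81/40, -243/280, -729/2240, -243/2240, …
g: a_k = 1, 1, 5, 9, 29, 65, 181, 441, 1165, 2929, …
h₀=f+g: left-lcm gives L₀, ord ≤ 2.
∫: right-multiply L₀ by Dx.
L = (21 + 9·x + 396·x^2 + 288·x^3)·Dx + (-1 - 42·x - 159·x^2 + 72·x^3 + 144·x^4)·Dx^2 + (-2 + 13·x + 9·x^2 - 56·x^3 - 48·x^4)·Dx^3  (order 3).
h: a_k = 0, -1, -5/2, -4/3, 0, 89/20, 1219/120, 7159/280, 123237/2240, 2608871/20160, …
ICs: h(0) = 0, h′(0) = -1, h′′(0) = -5.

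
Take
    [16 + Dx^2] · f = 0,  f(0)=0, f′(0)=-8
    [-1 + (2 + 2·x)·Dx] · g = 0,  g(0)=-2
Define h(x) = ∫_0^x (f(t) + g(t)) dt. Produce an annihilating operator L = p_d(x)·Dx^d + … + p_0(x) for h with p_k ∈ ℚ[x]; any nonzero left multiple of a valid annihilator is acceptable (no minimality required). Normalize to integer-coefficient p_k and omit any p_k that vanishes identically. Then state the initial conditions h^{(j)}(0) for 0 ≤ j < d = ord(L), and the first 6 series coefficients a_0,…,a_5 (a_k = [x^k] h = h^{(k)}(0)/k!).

f: a_k = 0, -8, 0, 64/3, 0, -256/15, …
g: a_k = -2, -1, 1/4, -1/8, 5/64, -7/128, …
f+g: L₀ = lclm(L_f,L_g), ord ≤ 2+1.
Integrate: L := L₀·Dx.
L = (-1072 - 2048·x - 1024·x^2)·Dx + (2016 + 6112·x + 6144·x^2 + 2048·x^3)·Dx^2 + (-67 - 128·x - 64·x^2)·Dx^3 + (126 + 382·x + 384·x^2 + 128·x^3)·Dx^4  (order 4).
h: a_k = 0, -2, -9/2, 1/12, 509/96, 1/64, …
ICs: h(0) = 0, h′(0) = -2, h′′(0) = -9, h′′′(0) = 1/2.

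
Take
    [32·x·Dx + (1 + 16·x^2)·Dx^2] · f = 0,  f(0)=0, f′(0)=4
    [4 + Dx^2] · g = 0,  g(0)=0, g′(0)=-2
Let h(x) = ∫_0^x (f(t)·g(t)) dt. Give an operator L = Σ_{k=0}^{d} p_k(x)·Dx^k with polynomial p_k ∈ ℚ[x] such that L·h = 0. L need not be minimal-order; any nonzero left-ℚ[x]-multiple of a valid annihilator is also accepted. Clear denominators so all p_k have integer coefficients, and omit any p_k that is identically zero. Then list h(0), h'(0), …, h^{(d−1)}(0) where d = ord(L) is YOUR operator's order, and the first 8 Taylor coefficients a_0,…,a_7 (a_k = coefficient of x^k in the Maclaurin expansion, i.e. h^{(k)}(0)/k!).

f: a_k = 0, 4, 0, -64/3, 0, 1024/5, 0, -16384/7, …
g: a_k = 0, -2, 0, 4/3, 0, -4/15, 0, 8/315, …
f·g: L₀ = L_f ⊗_s L_g, ord ≤ 2·2.
Integrate: L := L₀·Dx.
L = (1360 + 60416·x^2 + 106496·x^4 + 262144·x^6 + 1048576·x^8)·Dx + (2304·x + 45056·x^3 + 196608·x^5 + 1048576·x^7)·Dx^2 + (360 + 15872·x^2 + 36864·x^4 + 131072·x^6 + 524288·x^8)·Dx^3 + (576·x + 11264·x^3 + 49152·x^5 + 262144·x^7)·Dx^4 + (5 + 192·x^2 + 2560·x^4 + 16384·x^6 + 65536·x^8)·Dx^5  (order 5).
h: a_k = 0, 0, 0, -8/3, 0, 48/5, 0, -3952/63, …
ICs: h(0) = 0, h′(0) = 0, h′′(0) = 0, h′′′(0) = -16, h′′′′(0) = 0.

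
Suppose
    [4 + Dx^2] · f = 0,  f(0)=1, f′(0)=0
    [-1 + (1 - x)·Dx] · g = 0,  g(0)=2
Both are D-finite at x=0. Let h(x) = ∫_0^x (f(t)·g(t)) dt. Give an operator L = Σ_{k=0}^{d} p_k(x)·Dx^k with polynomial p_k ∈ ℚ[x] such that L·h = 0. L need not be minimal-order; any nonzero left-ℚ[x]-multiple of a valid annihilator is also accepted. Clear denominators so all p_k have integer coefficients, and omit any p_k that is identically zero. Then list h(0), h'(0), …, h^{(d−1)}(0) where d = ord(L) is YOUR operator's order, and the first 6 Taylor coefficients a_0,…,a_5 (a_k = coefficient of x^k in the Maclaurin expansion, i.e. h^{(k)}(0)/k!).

L = (-4 + 4·x)·Dx + 2·Dx^2 + (-1 + x)·Dx^3  (order 3).
h: a_k = 0, 2, 1, -2/3, -1/2, -2/15, …
ICs: h(0) = 0, h′(0) = 2, h′′(0) = 2.

f: a_k = 1, 0, -2, 0, 2/3, 0, …
g: a_k = 2, 2, 2, 2, 2, 2, …
L₀ := L_f ⊗_s L_g (sym. prod.), ord ≤ 2.
Integrate: L := L₀·Dx.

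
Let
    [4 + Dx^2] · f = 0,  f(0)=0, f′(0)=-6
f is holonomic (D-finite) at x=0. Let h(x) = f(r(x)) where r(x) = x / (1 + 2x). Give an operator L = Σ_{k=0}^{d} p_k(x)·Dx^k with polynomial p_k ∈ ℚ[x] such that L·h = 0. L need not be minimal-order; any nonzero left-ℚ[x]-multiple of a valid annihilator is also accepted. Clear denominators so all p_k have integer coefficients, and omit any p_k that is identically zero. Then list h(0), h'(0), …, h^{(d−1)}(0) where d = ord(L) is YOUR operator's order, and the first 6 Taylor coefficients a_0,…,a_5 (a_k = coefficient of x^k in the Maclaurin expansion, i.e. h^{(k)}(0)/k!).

L = 4 + (4 + 24·x + 48·x^2 + 32·x^3)·Dx + (1 + 8·x + 24·x^2 + 32·x^3 + 16·x^4)·Dx^2  (order 2).
h: a_k = 0, -6, 12, -20, 24, -4/5, …
ICs: h(0) = 0, h′(0) = -6.

f: a_k = 0, -6, 0, 4, 0, -4/5, …
h₀=f(r): pull back L_f along r ⇒ L₀.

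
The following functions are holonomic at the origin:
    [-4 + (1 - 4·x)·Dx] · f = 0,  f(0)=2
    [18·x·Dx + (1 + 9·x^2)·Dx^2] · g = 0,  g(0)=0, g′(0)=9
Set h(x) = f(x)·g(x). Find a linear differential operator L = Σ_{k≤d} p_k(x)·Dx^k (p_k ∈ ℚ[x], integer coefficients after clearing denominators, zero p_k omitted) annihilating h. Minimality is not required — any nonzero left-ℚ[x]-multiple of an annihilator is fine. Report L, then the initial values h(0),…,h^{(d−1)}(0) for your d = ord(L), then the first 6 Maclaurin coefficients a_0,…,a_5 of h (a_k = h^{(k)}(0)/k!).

f: a_k = 2, 8, 32, 128, 512, 2048, …
g: a_k = 0, 9, 0, -27, 0, 729/5, …
f·g: L₀ = L_f ⊗_s L_g, ord ≤ 1·2.
L = 72·x + (8 - 18·x + 144·x^2)·Dx + (-1 + 4·x - 9·x^2 + 36·x^3)·Dx^2  (order 2).
h: a_k = 0, 18, 72, 234, 936, 20178/5, …
ICs: h(0) = 0, h′(0) = 18.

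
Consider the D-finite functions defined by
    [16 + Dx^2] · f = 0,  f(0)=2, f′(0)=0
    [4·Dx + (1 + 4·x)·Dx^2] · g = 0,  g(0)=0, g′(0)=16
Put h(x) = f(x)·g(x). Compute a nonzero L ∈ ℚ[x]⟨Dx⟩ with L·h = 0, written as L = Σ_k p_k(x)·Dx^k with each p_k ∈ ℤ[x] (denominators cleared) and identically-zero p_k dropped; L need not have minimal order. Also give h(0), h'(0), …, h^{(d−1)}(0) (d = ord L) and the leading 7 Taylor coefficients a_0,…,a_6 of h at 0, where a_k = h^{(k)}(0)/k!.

L = (-768 + 6144·x + 77824·x^2 + 262144·x^3 + 262144·x^4) + (256 + 5120·x + 24576·x^2 + 32768·x^3)·Dx + (1280·x + 10752·x^2 + 32768·x^3 + 32768·x^4)·Dx^2 + (16 + 320·x + 1536·x^2 + 2048·x^3)·Dx^3 + (3 + 56·x + 368·x^2 + 1024·x^3 + 1024·x^4)·Dx^4  (order 4).
h: a_k = 0, 32, -64, -256/3, 0, 3072/5, -2048, …
ICs: h(0) = 0, h′(0) = 32, h′′(0) = -128, h′′′(0) = -512.

f: a_k = 2, 0, -16, 0, 64/3, 0, -512/45, …
g: a_k = 0, 16, -32, 256/3, -256, 4096/5, -8192/3, …
h₀=f·g: eliminate ⇒ L₀, order ≤ 2·2.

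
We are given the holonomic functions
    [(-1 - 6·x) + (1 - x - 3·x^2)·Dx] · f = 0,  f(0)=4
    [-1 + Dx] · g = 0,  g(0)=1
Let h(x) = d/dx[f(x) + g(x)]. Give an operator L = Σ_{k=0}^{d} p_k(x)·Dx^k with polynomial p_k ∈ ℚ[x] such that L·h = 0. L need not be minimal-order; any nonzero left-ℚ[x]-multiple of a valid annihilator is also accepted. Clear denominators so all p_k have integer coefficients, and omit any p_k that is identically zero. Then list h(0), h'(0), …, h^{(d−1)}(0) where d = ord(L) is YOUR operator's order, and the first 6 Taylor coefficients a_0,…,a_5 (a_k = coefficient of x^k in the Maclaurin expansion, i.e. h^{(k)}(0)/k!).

f: a_k = 4, 4, 16, 28, 76, 160, …
g: a_k = 1, 1, 1/2, 1/6, 1/24, 1/120, …
h₀=f+g: left-lcm gives L₀, ord ≤ 2.
h₀' ⇒ L via d/dx closure of L₀.
L = (34 + 278·x + 312·x^2 + 756·x^3 + 162·x^4) + (-41 - 284·x - 341·x^2 - 672·x^3 + 45·x^4 + 54·x^5)·Dx + (7 + 6·x + 29·x^2 - 84·x^3 - 207·x^4 - 54·x^5)·Dx^2  (order 2).
h: a_k = 5, 33, 169/2, 1825/6, 19201/24, 279361/120, …
ICs: h(0) = 5, h′(0) = 33.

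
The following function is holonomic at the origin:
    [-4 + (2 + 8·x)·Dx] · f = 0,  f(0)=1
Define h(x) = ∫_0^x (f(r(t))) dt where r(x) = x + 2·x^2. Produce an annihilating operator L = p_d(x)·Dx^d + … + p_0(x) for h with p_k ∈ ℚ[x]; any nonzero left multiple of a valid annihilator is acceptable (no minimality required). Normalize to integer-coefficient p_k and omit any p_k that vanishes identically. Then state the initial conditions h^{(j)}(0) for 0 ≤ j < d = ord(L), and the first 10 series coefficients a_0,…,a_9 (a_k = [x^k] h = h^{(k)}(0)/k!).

f: a_k = 1, 2, -2, 4, -10, 28, -84, 264, -858, 2860, …
Substitute x→r, Dx→(1/r')Dx; clear ⇒ L₀.
h=∫h₀ ⇒ L = L₀·Dx.
L = (-2 - 8·x)·Dx + (1 + 4·x + 8·x^2)·Dx^2  (order 2).
h: a_k = 0, 1, 1, 2/3, -1, 6/5, -2/3, -12/7, 7, -122/9, …
ICs: h(0) = 0, h′(0) = 1.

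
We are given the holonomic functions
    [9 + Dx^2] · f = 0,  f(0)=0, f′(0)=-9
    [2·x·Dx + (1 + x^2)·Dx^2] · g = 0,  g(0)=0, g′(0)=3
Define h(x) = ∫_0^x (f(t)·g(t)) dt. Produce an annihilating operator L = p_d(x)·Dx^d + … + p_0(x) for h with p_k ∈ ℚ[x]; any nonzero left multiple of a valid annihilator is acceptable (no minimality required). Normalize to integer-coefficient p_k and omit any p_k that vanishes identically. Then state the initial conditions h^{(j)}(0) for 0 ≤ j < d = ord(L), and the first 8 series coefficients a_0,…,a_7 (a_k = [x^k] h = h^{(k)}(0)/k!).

L = (1170 + 3834·x^2 + 4779·x^4 + 2916·x^6 + 729·x^8)·Dx + (396·x + 1044·x^3 + 972·x^5 + 324·x^7)·Dx^2 + (220 + 768·x^2 + 1026·x^4 + 648·x^6 + 162·x^8)·Dx^3 + (44·x + 116·x^3 + 108·x^5 + 36·x^7)·Dx^4 + (10 + 38·x^2 + 55·x^4 + 36·x^6 + 9·x^8)·Dx^5  (order 5).
h: a_k = 0, 0, 0, -9, 0, 99/10, 0, -297/56, …
ICs: h(0) = 0, h′(0) = 0, h′′(0) = 0, h′′′(0) = -54, h′′′′(0) = 0.

f: a_k = 0, -9, 0, 27/2, 0, -243/40, 0, 729/560, …
g: a_k = 0, 3, 0, -1, 0, 3/5, 0, -3/7, …
Product ⇒ symmetric product L₀, ord ≤ 4.
h=∫h₀ ⇒ L = L₀·Dx.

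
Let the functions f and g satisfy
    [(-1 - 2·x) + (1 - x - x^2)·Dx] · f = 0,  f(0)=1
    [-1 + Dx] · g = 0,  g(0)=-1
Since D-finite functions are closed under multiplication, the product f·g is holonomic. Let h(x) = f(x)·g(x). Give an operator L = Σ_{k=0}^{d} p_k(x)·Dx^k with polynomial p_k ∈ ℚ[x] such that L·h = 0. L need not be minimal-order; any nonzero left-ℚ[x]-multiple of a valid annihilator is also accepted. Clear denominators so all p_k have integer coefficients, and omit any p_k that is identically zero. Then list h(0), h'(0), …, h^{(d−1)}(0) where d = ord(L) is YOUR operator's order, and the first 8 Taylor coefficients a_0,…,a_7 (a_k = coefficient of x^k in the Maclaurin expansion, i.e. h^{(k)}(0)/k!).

L = (2 + x - x^2) + (-1 + x + x^2)·Dx  (order 1).
h: a_k = -1, -2, -7/2, -17/3, -221/24, -893/60, -17347/720, -98221/2520, …
ICs: h(0) = -1.

f: a_k = 1, 1, 2, 3, 5, 8, 13, 21, …
g: a_k = -1, -1, -1/2, -1/6, -1/24, -1/120, -1/720, -1/5040, …
Sym-product of L_f,L_g gives L₀ (≤ ord 1).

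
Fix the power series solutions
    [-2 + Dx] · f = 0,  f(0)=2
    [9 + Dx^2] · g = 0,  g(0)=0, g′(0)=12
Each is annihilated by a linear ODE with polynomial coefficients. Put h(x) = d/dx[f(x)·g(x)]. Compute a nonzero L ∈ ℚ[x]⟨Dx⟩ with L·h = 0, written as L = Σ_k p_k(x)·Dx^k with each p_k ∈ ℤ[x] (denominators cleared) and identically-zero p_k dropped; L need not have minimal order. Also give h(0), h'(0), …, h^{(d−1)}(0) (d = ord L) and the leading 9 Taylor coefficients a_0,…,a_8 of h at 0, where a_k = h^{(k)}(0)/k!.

f: a_k = 2, 4, 4, 8/3, 4/3, 8/15, 8/45, 16/315, 4/315, …
g: a_k = 0, 12, 0, -18, 0, 81/10, 0, -243/140, 0, …
L₀ := L_f ⊗_s L_g (sym. prod.), ord ≤ 2.
h=h₀': d/dx-closure on L₀ ⇒ L.
L = 13 - 4·Dx + Dx^2  (order 2).
h: a_k = 24, 96, 36, -160, -199, -276/5, 1483/30, 136/3, 6267/560, …
ICs: h(0) = 24, h′(0) = 96.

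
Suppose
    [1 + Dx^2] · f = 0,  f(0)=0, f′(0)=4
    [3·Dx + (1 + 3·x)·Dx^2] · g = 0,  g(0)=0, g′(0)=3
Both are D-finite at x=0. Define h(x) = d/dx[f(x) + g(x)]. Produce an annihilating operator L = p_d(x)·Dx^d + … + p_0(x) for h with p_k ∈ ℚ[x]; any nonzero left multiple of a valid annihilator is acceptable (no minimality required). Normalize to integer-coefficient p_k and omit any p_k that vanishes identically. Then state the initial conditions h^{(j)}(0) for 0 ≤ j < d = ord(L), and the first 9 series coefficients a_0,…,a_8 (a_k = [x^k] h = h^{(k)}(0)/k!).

f: a_k = 0, 4, 0, -2/3, 0, 1/30, 0, -1/1260, 0, …
g: a_k = 0, 3, -9/2, 9, -81/4, 243/5, -243/2, 2187/7, -6561/8, …
Sum ⇒ L₀ = lclm(L_f,L_g) in ℚ(x)⟨Dx⟩.
h=h₀': d/dx-closure on L₀ ⇒ L.
L = (165 + 18·x + 27·x^2) + (19 + 63·x + 27·x^2 + 27·x^3)·Dx + (165 + 18·x + 27·x^2)·Dx^2 + (19 + 63·x + 27·x^2 + 27·x^3)·Dx^3  (order 3).
h: a_k = 7, -9, 25, -81, 1459/6, -729, 393659/180, -6561, 198404641/10080, …
ICs: h(0) = 7, h′(0) = -9, h′′(0) = 50.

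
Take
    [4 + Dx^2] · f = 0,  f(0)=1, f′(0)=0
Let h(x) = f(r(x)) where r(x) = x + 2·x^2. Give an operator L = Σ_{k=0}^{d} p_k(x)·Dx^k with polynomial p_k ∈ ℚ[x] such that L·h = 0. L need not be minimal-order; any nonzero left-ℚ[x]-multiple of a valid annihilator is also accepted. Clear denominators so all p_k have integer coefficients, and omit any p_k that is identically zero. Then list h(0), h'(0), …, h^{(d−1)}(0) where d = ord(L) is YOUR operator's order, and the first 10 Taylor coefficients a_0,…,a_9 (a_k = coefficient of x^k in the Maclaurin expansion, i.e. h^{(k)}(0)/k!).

L = (4 + 48·x + 192·x^2 + 256·x^3) - 4·Dx + (1 + 4·x)·Dx^2  (order 2).
h: a_k = 1, 0, -2, -8, -22/3, 16/3, 716/45, 304/15, 1682/315, -4448/315, …
ICs: h(0) = 1, h′(0) = 0.

f: a_k = 1, 0, -2, 0, 2/3, 0, -4/45, 0, 2/315, 0, …
Substitute x→r, Dx→(1/r')Dx; clear ⇒ L₀.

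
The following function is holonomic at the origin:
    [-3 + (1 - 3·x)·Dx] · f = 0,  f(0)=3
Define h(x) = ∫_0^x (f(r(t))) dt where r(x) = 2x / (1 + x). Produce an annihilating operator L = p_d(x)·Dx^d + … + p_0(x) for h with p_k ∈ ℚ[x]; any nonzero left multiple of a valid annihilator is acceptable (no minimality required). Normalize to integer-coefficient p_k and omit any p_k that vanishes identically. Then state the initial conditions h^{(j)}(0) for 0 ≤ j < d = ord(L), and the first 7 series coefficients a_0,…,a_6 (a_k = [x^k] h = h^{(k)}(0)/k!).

L = 6·Dx + (-1 + 4·x + 5·x^2)·Dx^2  (order 2).
h: a_k = 0, 3, 9, 30, 225/2, 450, 1875, …
ICs: h(0) = 0, h′(0) = 3.

f: a_k = 3, 9, 27, 81, 243, 729, 2187, …
f∘r: x↦r, Dx↦Dx/r' in L_f ⇒ L₀.
Integrate: L := L₀·Dx.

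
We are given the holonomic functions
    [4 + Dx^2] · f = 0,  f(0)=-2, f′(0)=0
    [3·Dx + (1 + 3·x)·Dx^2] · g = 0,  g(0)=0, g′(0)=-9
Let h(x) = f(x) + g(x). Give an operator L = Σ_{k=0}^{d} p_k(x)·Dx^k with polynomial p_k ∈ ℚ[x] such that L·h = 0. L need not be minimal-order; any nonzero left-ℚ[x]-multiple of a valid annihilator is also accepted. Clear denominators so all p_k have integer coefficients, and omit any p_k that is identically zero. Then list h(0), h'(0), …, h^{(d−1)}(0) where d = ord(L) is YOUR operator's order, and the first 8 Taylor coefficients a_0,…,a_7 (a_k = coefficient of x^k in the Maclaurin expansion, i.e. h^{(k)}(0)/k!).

f: a_k = -2, 0, 4, 0, -4/3, 0, 8/45, 0, …
g: a_k = 0, -9, 27/2, -27, 243/4, -729/5, 729/2, -6561/7, …
h₀=f+g: left-lcm gives L₀, ord ≤ 4.
L = (348 + 144·x + 216·x^2)·Dx + (44 + 180·x + 216·x^2 + 216·x^3)·Dx^2 + (87 + 36·x + 54·x^2)·Dx^3 + (11 + 45·x + 54·x^2 + 54·x^3)·Dx^4  (order 4).
h: a_k = -2, -9, 35/2, -27, 713/12, -729/5, 32821/90, -6561/7, …
ICs: h(0) = -2, h′(0) = -9, h′′(0) = 35, h′′′(0) = -162.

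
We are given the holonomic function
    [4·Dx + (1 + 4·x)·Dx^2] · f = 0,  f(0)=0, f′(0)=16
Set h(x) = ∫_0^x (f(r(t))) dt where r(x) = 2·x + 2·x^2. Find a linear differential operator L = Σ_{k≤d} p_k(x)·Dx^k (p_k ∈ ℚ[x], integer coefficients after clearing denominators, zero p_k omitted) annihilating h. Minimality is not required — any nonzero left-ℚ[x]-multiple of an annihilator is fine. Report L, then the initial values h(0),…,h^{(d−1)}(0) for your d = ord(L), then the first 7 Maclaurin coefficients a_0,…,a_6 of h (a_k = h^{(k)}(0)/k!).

f: a_k = 0, 16, -32, 256/3, -256, 4096/5, -8192/3, …
h₀=f(r): pull back L_f along r ⇒ L₀.
h=∫h₀ ⇒ L = L₀·Dx.
L = (6 + 16·x + 16·x^2)·Dx^2 + (1 + 10·x + 24·x^2 + 16·x^3)·Dx^3  (order 3).
h: a_k = 0, 0, 16, -32, 320/3, -2176/5, 29696/15, …
ICs: h(0) = 0, h′(0) = 0, h′′(0) = 32.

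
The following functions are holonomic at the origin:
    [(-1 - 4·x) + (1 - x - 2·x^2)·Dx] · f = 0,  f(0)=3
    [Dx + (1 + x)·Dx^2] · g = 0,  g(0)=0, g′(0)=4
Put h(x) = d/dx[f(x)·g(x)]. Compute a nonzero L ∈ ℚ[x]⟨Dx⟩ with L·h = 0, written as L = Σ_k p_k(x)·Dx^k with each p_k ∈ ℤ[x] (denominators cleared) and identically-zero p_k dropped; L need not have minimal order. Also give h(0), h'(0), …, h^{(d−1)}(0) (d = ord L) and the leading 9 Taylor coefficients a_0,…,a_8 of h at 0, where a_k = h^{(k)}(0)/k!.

L = (72 + 180·x + 144·x^2) + (13 + 93·x + 192·x^2 + 112·x^3)·Dx + (-5 - 8·x + 15·x^2 + 34·x^3 + 16·x^4)·Dx^2  (order 2).
h: a_k = 12, 12, 102, 172, 567, 5922/5, 14907/5, 45876/7, 1053597/70, …
ICs: h(0) = 12, h′(0) = 12.

f: a_k = 3, 3, 9, 15, 33, 63, 129, 255, 513, …
g: a_k = 0, 4, -2, 4/3, -1, 4/5, -2/3, 4/7, -1/2, …
L₀ := L_f ⊗_s L_g (sym. prod.), ord ≤ 2.
h=h₀': d/dx-closure on L₀ ⇒ L.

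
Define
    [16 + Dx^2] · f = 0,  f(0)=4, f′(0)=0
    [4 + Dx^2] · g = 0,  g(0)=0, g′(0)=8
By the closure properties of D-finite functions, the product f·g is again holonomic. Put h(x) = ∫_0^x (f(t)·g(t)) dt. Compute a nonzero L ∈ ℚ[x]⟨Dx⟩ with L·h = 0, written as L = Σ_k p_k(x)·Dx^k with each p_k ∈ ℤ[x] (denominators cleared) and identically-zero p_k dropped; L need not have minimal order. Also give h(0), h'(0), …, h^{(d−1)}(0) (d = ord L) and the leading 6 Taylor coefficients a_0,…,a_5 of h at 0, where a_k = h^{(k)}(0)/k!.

f: a_k = 4, 0, -32, 0, 128/3, 0, …
g: a_k = 0, 8, 0, -16/3, 0, 16/15, …
L₀ := L_f ⊗_s L_g (sym. prod.), ord ≤ 4.
h=∫₀ˣh₀: take L = L₀·Dx.
L = 144·Dx + 40·Dx^3 + Dx^5  (order 5).
h: a_k = 0, 0, 16, 0, -208/3, 0, …
ICs: h(0) = 0, h′(0) = 0, h′′(0) = 32, h′′′(0) = 0, h′′′′(0) = -1664.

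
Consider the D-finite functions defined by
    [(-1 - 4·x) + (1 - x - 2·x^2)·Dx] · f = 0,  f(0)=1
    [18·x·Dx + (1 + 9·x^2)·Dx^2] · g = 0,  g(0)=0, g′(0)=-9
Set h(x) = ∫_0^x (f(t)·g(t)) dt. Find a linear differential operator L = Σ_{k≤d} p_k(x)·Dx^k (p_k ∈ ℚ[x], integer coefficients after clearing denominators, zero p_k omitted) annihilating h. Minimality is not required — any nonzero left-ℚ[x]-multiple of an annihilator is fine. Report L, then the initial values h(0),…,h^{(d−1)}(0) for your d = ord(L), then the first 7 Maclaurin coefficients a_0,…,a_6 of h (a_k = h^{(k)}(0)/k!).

L = (4 + 18·x + 108·x^2)·Dx + (2 - 10·x + 36·x^2 + 108·x^3)·Dx^2 + (-1 + x - 7·x^2 + 9·x^3 + 18·x^4)·Dx^3  (order 3).
h: a_k = 0, 0, -9/2, -3, 0, -18/5, -273/10, …
ICs: h(0) = 0, h′(0) = 0, h′′(0) = -9.

f: a_k = 1, 1, 3, 5, 11, 21, 43, …
g: a_k = 0, -9, 0, 27, 0, -729/5, 0, …
h₀=f·g: eliminate ⇒ L₀, order ≤ 1·2.
Integrate: L := L₀·Dx.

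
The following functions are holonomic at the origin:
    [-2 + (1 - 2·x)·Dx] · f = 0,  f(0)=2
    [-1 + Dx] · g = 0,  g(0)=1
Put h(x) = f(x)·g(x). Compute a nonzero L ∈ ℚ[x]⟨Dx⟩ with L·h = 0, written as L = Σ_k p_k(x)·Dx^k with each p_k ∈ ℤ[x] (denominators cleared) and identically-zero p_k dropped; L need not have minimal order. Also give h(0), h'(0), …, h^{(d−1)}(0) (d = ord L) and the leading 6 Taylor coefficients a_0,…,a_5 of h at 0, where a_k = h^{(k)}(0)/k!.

f: a_k = 2, 4, 8, 16, 32, 64, …
g: a_k = 1, 1, 1/2, 1/6, 1/24, 1/120, …
L₀ := L_f ⊗_s L_g (sym. prod.), ord ≤ 1.
L = (3 - 2·x) + (-1 + 2·x)·Dx  (order 1).
h: a_k = 2, 6, 13, 79/3, 211/4, 6331/60, …
ICs: h(0) = 2.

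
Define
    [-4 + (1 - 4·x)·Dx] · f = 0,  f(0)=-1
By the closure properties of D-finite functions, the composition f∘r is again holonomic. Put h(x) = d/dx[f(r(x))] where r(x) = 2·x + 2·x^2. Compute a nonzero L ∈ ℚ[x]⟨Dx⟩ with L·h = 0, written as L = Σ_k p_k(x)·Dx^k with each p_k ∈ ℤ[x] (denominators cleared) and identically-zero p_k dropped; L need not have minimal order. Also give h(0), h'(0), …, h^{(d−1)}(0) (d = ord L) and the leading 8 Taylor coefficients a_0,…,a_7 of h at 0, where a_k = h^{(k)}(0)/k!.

L = (18 + 48·x + 48·x^2) + (-1 + 6·x + 24·x^2 + 16·x^3)·Dx  (order 1).
h: a_k = -8, -144, -1920, -22784, -253440, -2706432, -28098560, -285769728, …
ICs: h(0) = -8.

f: a_k = -1, -4, -16, -64, -256, -1024, -4096, -16384, …
f∘r: x↦r, Dx↦Dx/r' in L_f ⇒ L₀.
h=h₀': d/dx-closure on L₀ ⇒ L.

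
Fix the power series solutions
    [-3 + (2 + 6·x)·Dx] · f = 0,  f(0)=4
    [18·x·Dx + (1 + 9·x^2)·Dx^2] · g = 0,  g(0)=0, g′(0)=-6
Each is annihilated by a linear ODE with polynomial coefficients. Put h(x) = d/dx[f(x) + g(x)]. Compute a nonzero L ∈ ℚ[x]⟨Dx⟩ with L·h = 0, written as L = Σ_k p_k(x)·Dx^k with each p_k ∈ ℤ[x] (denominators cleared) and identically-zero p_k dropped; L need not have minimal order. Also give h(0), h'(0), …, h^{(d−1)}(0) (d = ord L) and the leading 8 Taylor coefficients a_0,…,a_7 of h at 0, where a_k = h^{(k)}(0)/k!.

L = (-36 - 270·x + 972·x^2 + 1458·x^3) + (-33 - 144·x + 270·x^2 + 3888·x^3 + 5103·x^4)·Dx + (-2 + 18·x + 108·x^2 + 324·x^3 + 1134·x^4 + 1458·x^5)·Dx^2  (order 2).
h: a_k = 0, -9, 297/4, -405/8, -22599/64, -45927/128, 2744685/512, -2814669/1024, …
ICs: h(0) = 0, h′(0) = -9.

f: a_k = 4, 6, -9/2, 27/4, -405/32, 1701/64, -15309/256, 72171/512, …
g: a_k = 0, -6, 0, 18, 0, -486/5, 0, 4374/7, …
f+g: L₀ = lclm(L_f,L_g), ord ≤ 1+2.
h=h₀': d/dx-closure on L₀ ⇒ L.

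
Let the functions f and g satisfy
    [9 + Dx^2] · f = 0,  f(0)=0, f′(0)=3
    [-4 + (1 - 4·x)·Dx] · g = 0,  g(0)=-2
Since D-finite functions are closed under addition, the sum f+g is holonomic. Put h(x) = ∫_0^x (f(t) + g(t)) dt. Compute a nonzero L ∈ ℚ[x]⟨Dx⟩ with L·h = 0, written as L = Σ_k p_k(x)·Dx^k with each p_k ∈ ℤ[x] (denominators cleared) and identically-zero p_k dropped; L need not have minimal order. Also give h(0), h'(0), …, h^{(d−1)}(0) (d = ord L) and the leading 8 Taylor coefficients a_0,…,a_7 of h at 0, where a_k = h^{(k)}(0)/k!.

L = (-3780 + 2592·x - 5184·x^2)·Dx + (369 - 2124·x + 3888·x^2 - 5184·x^3)·Dx^2 + (-420 + 288·x - 576·x^2)·Dx^3 + (41 - 236·x + 432·x^2 - 576·x^3)·Dx^4  (order 4).
h: a_k = 0, -2, -5/2, -32/3, -265/8, -512/5, -81839/240, -8192/7, …
ICs: h(0) = 0, h′(0) = -2, h′′(0) = -5, h′′′(0) = -64.

f: a_k = 0, 3, 0, -9/2, 0, 81/40, 0, -243/560, …
g: a_k = -2, -8, -32, -128, -512, -2048, -8192, -32768, …
Sum ⇒ L₀ = lclm(L_f,L_g) in ℚ(x)⟨Dx⟩.
h=∫₀ˣh₀: take L = L₀·Dx.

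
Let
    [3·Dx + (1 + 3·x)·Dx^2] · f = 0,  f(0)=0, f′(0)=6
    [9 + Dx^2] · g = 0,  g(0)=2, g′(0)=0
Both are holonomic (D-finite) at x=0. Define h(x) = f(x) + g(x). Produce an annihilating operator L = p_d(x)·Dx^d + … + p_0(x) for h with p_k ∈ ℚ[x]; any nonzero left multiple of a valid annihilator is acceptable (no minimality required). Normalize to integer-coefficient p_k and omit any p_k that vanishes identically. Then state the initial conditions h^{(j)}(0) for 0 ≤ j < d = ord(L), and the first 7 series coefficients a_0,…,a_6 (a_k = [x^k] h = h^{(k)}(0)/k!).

L = (63 + 54·x + 81·x^2)·Dx + (9 + 45·x + 81·x^2 + 81·x^3)·Dx^2 + (7 + 6·x + 9·x^2)·Dx^3 + (1 + 5·x + 9·x^2 + 9·x^3)·Dx^4  (order 4).
h: a_k = 2, 6, -18, 18, -135/4, 486/5, -9801/40, …
ICs: h(0) = 2, h′(0) = 6, h′′(0) = -36, h′′′(0) = 108.

f: a_k = 0, 6, -9, 18, -81/2, 486/5, -243, …
g: a_k = 2, 0, -9, 0, 27/4, 0, -81/40, …
Sum ⇒ L₀ = lclm(L_f,L_g) in ℚ(x)⟨Dx⟩.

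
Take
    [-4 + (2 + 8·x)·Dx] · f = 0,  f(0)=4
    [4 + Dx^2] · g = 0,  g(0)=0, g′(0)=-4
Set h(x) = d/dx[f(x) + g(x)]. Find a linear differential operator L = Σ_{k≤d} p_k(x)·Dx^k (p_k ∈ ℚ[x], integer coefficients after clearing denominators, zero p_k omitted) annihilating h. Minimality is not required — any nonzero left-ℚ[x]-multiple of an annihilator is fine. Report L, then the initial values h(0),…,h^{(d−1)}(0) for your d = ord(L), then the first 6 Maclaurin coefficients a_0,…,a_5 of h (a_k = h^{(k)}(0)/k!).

f: a_k = 4, 8, -8, 16, -40, 112, …
g: a_k = 0, -4, 0, 8/3, 0, -8/15, …
Sum ⇒ L₀ = lclm(L_f,L_g) in ℚ(x)⟨Dx⟩.
Derive L from L₀ (diff closure).
L = (-32 - 16·x - 32·x^2) + (-4 - 24·x - 48·x^2 - 64·x^3)·Dx + (-8 - 4·x - 8·x^2)·Dx^2 + (-1 - 6·x - 12·x^2 - 16·x^3)·Dx^3  (order 3).
h: a_k = 4, -16, 56, -160, 1672/3, -2016, …
ICs: h(0) = 4, h′(0) = -16, h′′(0) = 112.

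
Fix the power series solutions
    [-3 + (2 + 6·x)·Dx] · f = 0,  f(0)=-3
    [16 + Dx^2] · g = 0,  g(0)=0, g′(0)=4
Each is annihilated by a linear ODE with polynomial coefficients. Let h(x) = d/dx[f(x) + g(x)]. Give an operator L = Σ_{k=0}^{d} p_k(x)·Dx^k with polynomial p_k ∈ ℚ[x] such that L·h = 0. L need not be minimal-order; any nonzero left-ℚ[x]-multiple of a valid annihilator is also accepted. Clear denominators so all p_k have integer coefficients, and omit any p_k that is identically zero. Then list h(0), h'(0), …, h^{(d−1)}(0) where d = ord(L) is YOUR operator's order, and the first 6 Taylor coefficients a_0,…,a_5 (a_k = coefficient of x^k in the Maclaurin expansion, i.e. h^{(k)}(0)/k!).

L = (-9552 - 18432·x - 27648·x^2) + (-2912 - 21024·x - 55296·x^2 - 55296·x^3)·Dx + (-597 - 1152·x - 1728·x^2)·Dx^2 + (-182 - 1314·x - 3456·x^2 - 3456·x^3)·Dx^3  (order 3).
h: a_k = -1/2, 27/4, -755/16, 1215/32, -43777/768, 137781/512, …
ICs: h(0) = -1/2, h′(0) = 27/4, h′′(0) = -755/8.

f: a_k = -3, -9/2, 27/8, -81/16, 1215/128, -5103/256, …
g: a_k = 0, 4, 0, -32/3, 0, 128/15, …
h₀=f+g: left-lcm gives L₀, ord ≤ 3.
Differentiate: ansatz ord ≤ ord L₀ ⇒ L.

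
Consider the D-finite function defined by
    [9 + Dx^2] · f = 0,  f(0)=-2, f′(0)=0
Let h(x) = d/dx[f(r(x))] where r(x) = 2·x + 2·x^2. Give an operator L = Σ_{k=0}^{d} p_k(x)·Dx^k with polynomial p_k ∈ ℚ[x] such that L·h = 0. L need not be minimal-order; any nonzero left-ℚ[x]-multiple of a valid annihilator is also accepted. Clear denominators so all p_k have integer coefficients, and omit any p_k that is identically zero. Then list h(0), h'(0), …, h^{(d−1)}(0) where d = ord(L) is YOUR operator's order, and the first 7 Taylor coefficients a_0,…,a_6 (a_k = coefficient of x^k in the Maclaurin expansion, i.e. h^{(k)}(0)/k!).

f: a_k = -2, 0, 9, 0, -27/4, 0, 81/40, …
Change of var in L_f (x↦r) gives L₀.
h=h₀': d/dx-closure on L₀ ⇒ L.
L = (48 + 288·x + 864·x^2 + 1152·x^3 + 576·x^4) + (-6 - 12·x)·Dx + (1 + 4·x + 4·x^2)·Dx^2  (order 2).
h: a_k = 0, 72, 216, -288, -2160, -15552/5, 12096/5, …
ICs: h(0) = 0, h′(0) = 72.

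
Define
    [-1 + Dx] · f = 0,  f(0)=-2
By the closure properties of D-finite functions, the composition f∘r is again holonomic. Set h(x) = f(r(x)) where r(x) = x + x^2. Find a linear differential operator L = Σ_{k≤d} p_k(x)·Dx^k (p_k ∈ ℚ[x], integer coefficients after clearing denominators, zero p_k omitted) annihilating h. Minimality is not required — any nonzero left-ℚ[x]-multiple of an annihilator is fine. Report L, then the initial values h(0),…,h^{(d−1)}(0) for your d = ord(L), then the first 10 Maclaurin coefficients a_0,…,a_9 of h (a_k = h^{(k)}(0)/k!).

f: a_k = -2, -2, -1, -1/3, -1/12, -1/60, -1/360, -1/2520, -1/20160, -1/181440, …
h₀=f(r): pull back L_f along r ⇒ L₀.
L = (-1 - 2·x) + Dx  (order 1).
h: a_k = -2, -2, -3, -7/3, -25/12, -27/20, -331/360, -1303/2520, -1979/6720, -5357/36288, …
ICs: h(0) = -2.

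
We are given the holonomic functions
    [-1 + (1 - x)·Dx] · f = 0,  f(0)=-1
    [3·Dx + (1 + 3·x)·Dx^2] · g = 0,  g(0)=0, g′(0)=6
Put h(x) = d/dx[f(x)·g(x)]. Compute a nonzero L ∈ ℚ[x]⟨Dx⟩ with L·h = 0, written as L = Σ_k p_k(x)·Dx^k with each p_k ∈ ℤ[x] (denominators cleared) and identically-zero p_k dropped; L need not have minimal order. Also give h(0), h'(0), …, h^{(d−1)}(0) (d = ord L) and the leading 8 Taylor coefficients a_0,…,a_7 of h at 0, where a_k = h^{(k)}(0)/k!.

L = 12 + (-3 + 15·x)·Dx + (-1 - 2·x + 3·x^2)·Dx^2  (order 2).
h: a_k = -6, 6, -45, 102, -717/2, 5139/5, -31749/10, 332274/35, …
ICs: h(0) = -6, h′(0) = 6.

f: a_k = -1, -1, -1, -1, -1, -1, -1, -1, …
g: a_k = 0, 6, -9, 18, -81/2, 486/5, -243, 4374/7, …
f·g: L₀ = L_f ⊗_s L_g, ord ≤ 1·2.
h₀' ⇒ L via d/dx closure of L₀.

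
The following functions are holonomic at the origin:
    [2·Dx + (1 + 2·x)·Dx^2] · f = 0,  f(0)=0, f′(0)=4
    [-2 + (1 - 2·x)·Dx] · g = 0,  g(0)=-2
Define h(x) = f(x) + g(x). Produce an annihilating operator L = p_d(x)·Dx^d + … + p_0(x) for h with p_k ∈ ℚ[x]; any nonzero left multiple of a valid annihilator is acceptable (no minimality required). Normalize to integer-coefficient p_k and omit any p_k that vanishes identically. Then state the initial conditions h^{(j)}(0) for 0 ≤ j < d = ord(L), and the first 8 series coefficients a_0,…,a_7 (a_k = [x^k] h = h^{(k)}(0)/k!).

L = (-40 - 16·x)·Dx + (-8 - 64·x - 32·x^2)·Dx^2 + (3 + 2·x - 12·x^2 - 8·x^3)·Dx^3  (order 3).
h: a_k = -2, 0, -12, -32/3, -40, -256/5, -448/3, -1536/7, …
ICs: h(0) = -2, h′(0) = 0, h′′(0) = -24.

f: a_k = 0, 4, -4, 16/3, -8, 64/5, -64/3, 256/7, …
g: a_k = -2, -4, -8, -16, -32, -64, -128, -256, …
Weyl lclm of L_f,L_g ⇒ L₀ (ord ≤ 3).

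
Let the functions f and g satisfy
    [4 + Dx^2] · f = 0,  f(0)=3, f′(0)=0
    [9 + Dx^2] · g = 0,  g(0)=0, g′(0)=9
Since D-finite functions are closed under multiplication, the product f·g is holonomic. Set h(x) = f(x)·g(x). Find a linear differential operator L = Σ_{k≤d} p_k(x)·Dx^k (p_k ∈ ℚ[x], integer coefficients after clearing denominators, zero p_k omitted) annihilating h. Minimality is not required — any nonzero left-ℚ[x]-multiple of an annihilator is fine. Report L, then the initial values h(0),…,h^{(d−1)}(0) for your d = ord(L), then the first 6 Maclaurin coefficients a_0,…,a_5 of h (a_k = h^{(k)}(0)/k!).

f: a_k = 3, 0, -6, 0, 2, 0, …
g: a_k = 0, 9, 0, -27/2, 0, 243/40, …
L₀ := L_f ⊗_s L_g (sym. prod.), ord ≤ 4.
L = 25 + 26·Dx^2 + Dx^4  (order 4).
h: a_k = 0, 27, 0, -189/2, 0, 4689/40, …
ICs: h(0) = 0, h′(0) = 27, h′′(0) = 0, h′′′(0) = -567.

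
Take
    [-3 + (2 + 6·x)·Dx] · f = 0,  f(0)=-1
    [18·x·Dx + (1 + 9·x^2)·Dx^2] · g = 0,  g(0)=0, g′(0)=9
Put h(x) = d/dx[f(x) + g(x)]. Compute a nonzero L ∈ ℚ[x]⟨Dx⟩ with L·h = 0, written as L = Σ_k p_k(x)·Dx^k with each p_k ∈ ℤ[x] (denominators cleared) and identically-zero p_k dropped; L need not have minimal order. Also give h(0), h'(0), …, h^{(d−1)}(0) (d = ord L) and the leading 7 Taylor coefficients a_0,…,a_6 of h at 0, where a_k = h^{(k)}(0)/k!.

L = (-36 - 270·x + 972·x^2 + 1458·x^3) + (-33 - 144·x + 270·x^2 + 3888·x^3 + 5103·x^4)·Dx + (-2 + 18·x + 108·x^2 + 324·x^3 + 1134·x^4 + 1458·x^5)·Dx^2  (order 2).
h: a_k = 15/2, 9/4, -1377/16, 405/32, 178119/256, 45927/512, -13942125/2048, …
ICs: h(0) = 15/2, h′(0) = 9/4.

f: a_k = -1, -3/2, 9/8, -27/16, 405/128, -1701/256, 15309/1024, …
g: a_k = 0, 9, 0, -27, 0, 729/5, 0, …
f+g: L₀ = lclm(L_f,L_g), ord ≤ 1+2.
Differentiate: ansatz ord ≤ ord L₀ ⇒ L.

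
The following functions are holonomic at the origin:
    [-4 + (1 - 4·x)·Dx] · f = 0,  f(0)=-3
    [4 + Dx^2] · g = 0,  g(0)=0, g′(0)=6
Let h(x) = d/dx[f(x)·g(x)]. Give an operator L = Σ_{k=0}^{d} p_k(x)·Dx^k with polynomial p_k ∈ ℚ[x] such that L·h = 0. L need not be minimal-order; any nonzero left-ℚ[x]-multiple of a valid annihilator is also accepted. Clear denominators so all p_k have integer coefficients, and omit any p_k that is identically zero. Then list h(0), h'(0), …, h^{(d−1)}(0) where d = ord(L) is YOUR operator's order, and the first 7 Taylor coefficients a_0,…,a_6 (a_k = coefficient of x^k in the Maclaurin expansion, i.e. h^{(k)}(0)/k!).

L = (-28 - 32·x + 64·x^2) + (-8 + 32·x)·Dx + (1 - 8·x + 16·x^2)·Dx^2  (order 2).
h: a_k = -18, -144, -828, -4416, -22092, -530208/5, -2474296/5, …
ICs: h(0) = -18, h′(0) = -144.

f: a_k = -3, -12, -48, -192, -768, -3072, -12288, …
g: a_k = 0, 6, 0, -4, 0, 4/5, 0, …
h₀=f·g: eliminate ⇒ L₀, order ≤ 1·2.
h=h₀': d/dx-closure on L₀ ⇒ L.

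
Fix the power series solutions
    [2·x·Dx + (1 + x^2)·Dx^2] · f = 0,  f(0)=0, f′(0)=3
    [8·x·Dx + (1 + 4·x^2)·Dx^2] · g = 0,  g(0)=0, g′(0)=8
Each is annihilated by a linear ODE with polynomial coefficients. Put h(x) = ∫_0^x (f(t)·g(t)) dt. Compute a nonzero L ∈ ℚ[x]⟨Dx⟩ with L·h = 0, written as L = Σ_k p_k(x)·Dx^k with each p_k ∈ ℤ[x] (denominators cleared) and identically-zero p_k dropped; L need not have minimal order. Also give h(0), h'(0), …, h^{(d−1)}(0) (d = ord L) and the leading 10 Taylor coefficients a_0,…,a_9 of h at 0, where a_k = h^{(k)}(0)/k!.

L = (-96·x - 800·x^3 - 1024·x^5 + 640·x^7 + 1536·x^9)·Dx^2 + (-20 - 412·x^2 - 1440·x^4 - 896·x^6 + 2240·x^8 + 2304·x^10)·Dx^3 + (-40·x - 280·x^3 - 480·x^5 + 272·x^7 + 1280·x^9 + 768·x^11)·Dx^4 + (-1 - 10·x^2 - 29·x^4 + 116·x^8 + 160·x^10 + 64·x^12)·Dx^5  (order 5).
h: a_k = 0, 0, 0, 8, 0, -8, 0, 1384/105, 0, -1784/63, …
ICs: h(0) = 0, h′(0) = 0, h′′(0) = 0, h′′′(0) = 48, h′′′′(0) = 0.

f: a_k = 0, 3, 0, -1, 0, 3/5, 0, -3/7, 0, 1/3, …
g: a_k = 0, 8, 0, -32/3, 0, 128/5, 0, -512/7, 0, 2048/9, …
h₀=f·g: eliminate ⇒ L₀, order ≤ 2·2.
∫: right-multiply L₀ by Dx.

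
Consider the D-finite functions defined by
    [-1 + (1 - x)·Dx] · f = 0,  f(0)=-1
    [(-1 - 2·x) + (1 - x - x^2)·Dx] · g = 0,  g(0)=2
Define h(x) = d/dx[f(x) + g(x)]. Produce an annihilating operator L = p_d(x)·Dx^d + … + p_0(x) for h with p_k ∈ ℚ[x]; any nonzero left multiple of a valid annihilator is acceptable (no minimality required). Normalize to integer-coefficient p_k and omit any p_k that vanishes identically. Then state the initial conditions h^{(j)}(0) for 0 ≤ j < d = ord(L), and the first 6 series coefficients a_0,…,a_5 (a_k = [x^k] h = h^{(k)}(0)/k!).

f: a_k = -1, -1, -1, -1, -1, -1, …
g: a_k = 2, 2, 4, 6, 10, 16, …
Weyl lclm of L_f,L_g ⇒ L₀ (ord ≤ 2).
Derive L from L₀ (diff closure).
L = (-6 - 24·x - 24·x^3 + 6·x^4) + (6 + 6·x - 6·x^2 - 21·x^4 + 6·x^5)·Dx + (-1 + 2·x - 3·x^2 + 6·x^3 - 2·x^4 - 3·x^5 + x^6)·Dx^2  (order 2).
h: a_k = 1, 6, 15, 36, 75, 150, …
ICs: h(0) = 1, h′(0) = 6.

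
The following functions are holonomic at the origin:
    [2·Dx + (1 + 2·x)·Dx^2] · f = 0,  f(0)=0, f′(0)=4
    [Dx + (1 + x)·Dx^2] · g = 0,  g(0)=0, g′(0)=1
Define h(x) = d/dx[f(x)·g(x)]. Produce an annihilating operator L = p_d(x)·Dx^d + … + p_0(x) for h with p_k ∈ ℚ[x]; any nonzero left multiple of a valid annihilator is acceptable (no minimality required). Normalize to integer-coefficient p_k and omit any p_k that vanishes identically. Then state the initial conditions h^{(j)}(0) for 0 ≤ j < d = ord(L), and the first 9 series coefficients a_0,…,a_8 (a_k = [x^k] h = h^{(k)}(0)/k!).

f: a_k = 0, 4, -4, 16/3, -8, 64/5, -64/3, 256/7, -64, …
g: a_k = 0, 1, -1/2, 1/3, -1/4, 1/5, -1/6, 1/7, -1/8, …
h₀=f·g: eliminate ⇒ L₀, order ≤ 2·2.
h₀' ⇒ L via d/dx closure of L₀.
L = (20 + 48·x + 32·x^2) + (66 + 268·x + 360·x^2 + 160·x^3)·Dx + (32 + 180·x + 372·x^2 + 336·x^3 + 112·x^4)·Dx^2 + (3 + 22·x + 63·x^2 + 88·x^3 + 60·x^4 + 16·x^5)·Dx^3  (order 3).
h: a_k = 0, 8, -18, 104/3, -65, 1834/15, -1162/5, 9376/21, -60579/70, …
ICs: h(0) = 0, h′(0) = 8, h′′(0) = -36.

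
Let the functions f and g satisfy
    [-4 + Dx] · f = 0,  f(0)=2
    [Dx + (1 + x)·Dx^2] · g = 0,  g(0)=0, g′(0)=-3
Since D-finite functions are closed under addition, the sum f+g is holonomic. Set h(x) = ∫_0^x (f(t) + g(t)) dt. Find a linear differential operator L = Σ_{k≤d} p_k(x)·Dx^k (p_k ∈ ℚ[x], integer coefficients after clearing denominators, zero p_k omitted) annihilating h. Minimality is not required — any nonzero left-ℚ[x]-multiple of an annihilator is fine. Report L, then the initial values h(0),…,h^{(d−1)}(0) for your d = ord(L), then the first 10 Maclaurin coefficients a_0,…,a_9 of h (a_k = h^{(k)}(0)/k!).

f: a_k = 2, 8, 16, 64/3, 64/3, 256/15, 512/45, 2048/315, 1024/315, 4096/2835, …
g: a_k = 0, -3, 3/2, -1, 3/4, -3/5, 1/2, -3/7, 3/8, -1/3, …
h₀=f+g: left-lcm gives L₀, ord ≤ 3.
h=∫₀ˣh₀: take L = L₀·Dx.
L = (-24 - 16·x)·Dx^2 + (-14 - 32·x - 16·x^2)·Dx^3 + (5 + 9·x + 4·x^2)·Dx^4  (order 4).
h: a_k = 0, 2, 5/2, 35/6, 61/12, 53/12, 247/90, 1069/630, 1913/2520, 9137/22680, …
ICs: h(0) = 0, h′(0) = 2, h′′(0) = 5, h′′′(0) = 35.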